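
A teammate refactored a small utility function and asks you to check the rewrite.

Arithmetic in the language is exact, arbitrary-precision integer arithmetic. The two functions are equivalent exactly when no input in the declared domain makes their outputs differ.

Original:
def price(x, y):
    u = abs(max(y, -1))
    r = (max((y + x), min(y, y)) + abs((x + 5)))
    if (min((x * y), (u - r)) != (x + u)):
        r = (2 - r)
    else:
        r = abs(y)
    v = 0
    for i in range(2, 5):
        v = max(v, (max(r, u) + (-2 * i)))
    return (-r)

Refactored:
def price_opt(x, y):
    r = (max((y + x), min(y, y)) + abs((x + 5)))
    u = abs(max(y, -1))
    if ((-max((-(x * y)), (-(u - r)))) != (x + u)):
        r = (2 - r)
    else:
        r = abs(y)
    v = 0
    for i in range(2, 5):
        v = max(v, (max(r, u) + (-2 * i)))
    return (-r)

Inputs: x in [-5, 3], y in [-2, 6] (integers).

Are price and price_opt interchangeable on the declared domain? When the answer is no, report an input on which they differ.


The two are interchangeable: min/max/abs usage differs, and every declared input agrees.
One worked example (x=-4, y=-2) — price: u := 1 | r := -1 | (min((x * y), (u - r)) != (x + u)): true | r := 3 | v := 0 | iter i=2: | v := 0 | iter i=3: | v := 0 | iter i=4: | v := 0 | result -3; price_opt: r := -1 | u := 1 | ((-max((-(x * y)), (-(u - r)))) != (x + u)): true | r := 3 | v := 0 | iter i=2: | v := 0 | iter i=3: | v := 0 | iter i=4: | v := 0 | result -3; agreement on -3.
An exhaustive pass over the 81 declared inputs shows identical outputs.
verdict: equivalent


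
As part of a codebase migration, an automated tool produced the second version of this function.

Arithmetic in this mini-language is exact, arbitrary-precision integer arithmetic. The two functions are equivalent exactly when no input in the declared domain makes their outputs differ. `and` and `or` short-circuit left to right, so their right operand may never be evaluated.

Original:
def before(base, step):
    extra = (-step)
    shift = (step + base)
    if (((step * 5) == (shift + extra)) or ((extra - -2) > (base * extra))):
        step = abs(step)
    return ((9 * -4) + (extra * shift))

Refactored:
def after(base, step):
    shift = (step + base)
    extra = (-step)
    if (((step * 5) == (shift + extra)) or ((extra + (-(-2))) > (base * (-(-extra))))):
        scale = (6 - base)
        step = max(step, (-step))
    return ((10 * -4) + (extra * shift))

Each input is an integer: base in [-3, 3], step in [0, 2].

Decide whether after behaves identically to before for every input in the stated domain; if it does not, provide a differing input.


Not equivalent: base=-3, step=0 separates them (-36 vs -40).
before: extra=0, then shift=-3, then (((step * 5) == (shift + extra)) or ((extra - -2) > (base * extra))) is true, then step=0, then returns -36
after: shift=-3, then extra=0, then (((step * 5) == (shift + extra)) or ((extra + (-(-2))) > (base * (-(-extra))))) is true, then scale=9, then step=0, then returns -40
verdict: not equivalent; witness: base=-3, step=0


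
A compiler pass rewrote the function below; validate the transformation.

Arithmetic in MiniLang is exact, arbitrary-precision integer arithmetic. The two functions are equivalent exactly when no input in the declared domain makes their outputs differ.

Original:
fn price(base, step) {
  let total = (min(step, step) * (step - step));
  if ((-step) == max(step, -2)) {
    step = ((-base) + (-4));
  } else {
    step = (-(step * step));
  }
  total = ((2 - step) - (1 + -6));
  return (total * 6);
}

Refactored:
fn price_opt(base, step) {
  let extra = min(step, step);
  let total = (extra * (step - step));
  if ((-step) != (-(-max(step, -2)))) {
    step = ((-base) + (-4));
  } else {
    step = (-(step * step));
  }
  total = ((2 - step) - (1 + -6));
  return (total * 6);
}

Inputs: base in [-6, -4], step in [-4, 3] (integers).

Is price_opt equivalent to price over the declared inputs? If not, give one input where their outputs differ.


Try base=-6, step=-4.
price: total=0, then ((-step) == max(step, -2)) is false, then step=-16, then total=23, then returns 138
price_opt: extra=-4, then total=0, then ((-step) != (-(-max(step, -2)))) is true, then step=2, then total=5, then returns 30
138 against 30: the behavior changed.
verdict: not equivalent; witness: base=-6, step=-4


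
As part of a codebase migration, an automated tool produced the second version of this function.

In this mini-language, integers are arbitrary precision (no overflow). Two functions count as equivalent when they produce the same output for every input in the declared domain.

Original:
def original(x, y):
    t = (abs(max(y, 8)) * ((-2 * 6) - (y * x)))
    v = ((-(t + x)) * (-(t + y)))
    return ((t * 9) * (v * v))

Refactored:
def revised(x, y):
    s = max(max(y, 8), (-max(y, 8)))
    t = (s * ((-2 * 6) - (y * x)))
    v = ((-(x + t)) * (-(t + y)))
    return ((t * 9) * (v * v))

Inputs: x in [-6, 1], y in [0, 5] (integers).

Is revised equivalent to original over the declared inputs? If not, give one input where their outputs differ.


Behavior is preserved: although constant usage differs, min/max/abs usage differs, statement counts differ, local variable names differ, the outputs never diverge.
One worked example (x=-3, y=2) — original: t := -48 | v := 2346 | result -2377605312; revised: s := 8 | t := -48 | v := 2346 | result -2377605312; agreement on -2377605312.
Sweeping the whole domain (48 inputs) finds no disagreement.
verdict: equivalent


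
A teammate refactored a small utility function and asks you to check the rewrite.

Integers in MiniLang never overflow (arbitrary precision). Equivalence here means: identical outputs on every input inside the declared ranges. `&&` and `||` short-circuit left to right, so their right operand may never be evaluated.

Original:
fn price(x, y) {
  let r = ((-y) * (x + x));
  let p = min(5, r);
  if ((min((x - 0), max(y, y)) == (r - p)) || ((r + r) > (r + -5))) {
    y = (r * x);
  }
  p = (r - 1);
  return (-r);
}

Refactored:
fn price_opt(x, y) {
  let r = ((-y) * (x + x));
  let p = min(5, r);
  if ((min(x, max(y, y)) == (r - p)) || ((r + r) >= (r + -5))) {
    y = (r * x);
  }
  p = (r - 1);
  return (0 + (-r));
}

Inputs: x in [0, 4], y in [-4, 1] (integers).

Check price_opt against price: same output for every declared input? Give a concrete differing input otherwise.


The edit looks behavioral (`((r + r) > (r + -5))` became `((r + r) >= (r + -5))`), but over these ranges it never changes the outcome.
Spot check at x=0, y=-4 — price: r := 0 | p := 0 | ((min((x - 0), max(y, y)) == (r - p)) || ((r + r) > (r + -5))): true | y := 0 | p := -1 | result 0. price_opt: r := 0 | p := 0 | ((min(x, max(y, y)) == (r - p)) || ((r + r) >= (r + -5))): true | y := 0 | p := -1 | result 0. Both give 0.
Across all 30 domain points the two functions coincide.
verdict: equivalent


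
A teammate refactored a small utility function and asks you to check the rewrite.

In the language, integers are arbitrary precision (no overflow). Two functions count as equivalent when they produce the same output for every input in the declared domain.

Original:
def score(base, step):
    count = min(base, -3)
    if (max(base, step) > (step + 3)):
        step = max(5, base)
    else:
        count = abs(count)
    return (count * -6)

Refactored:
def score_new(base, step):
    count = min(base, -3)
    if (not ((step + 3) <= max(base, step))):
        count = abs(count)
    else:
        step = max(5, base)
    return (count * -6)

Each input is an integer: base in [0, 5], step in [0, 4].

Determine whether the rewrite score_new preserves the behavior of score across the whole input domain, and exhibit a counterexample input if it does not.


At base=3, step=0: score gives -18, score_new gives 18.
verdict: not equivalent; witness: base=3, step=0


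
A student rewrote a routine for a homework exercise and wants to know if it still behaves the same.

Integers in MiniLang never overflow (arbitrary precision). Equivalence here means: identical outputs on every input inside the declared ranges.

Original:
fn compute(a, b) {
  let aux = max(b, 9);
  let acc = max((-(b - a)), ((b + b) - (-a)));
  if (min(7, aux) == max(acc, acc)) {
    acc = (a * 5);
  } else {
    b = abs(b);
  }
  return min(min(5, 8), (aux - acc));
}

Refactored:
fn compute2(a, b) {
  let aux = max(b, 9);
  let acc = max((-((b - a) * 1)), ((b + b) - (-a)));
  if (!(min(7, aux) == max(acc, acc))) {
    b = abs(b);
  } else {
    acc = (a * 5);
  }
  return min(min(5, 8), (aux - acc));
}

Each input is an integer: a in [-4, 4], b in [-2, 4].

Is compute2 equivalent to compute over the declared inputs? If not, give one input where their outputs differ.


Reading the diff, among the changes: arithmetic usage differs, plus boolean connective usage differs, plus constant usage differs.
As a probe, take a=-1, b=3: compute runs aux := 9 | acc := 5 | (min(7, aux) == max(acc, acc)): false | b := 3 | result 4; compute2 runs aux := 9 | acc := 5 | (!(min(7, aux) == max(acc, acc))): true | b := 3 | result 4; both end at 4.
An exhaustive pass over the 63 declared inputs shows identical outputs.
verdict: equivalent


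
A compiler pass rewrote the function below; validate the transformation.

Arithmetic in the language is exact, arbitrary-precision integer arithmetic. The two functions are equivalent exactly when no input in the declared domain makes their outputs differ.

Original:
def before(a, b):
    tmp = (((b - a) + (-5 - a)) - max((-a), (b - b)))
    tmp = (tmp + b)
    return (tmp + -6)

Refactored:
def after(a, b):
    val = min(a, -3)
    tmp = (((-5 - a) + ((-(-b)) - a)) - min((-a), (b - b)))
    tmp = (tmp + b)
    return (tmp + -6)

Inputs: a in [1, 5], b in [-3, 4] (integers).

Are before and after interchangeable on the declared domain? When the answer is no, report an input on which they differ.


These are not equivalent — on a=1, b=-3 the outputs split (-19 vs -18).
before: tmp=-10, then tmp=-13, then returns -19
after: val=-3, then tmp=-9, then tmp=-12, then returns -18
verdict: not equivalent; witness: a=1, b=-3


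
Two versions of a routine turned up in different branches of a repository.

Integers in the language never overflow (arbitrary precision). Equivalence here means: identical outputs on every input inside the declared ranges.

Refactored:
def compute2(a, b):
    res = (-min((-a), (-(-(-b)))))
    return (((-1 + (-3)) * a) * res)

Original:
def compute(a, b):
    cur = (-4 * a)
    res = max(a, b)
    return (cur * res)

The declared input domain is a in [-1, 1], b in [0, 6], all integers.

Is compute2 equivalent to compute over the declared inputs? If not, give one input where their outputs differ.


Although local variable names differ, and statement counts differ, and min/max/abs usage differs, and constant usage differs, and arithmetic usage differs, 21/21 inputs agree.
verdict: equivalent


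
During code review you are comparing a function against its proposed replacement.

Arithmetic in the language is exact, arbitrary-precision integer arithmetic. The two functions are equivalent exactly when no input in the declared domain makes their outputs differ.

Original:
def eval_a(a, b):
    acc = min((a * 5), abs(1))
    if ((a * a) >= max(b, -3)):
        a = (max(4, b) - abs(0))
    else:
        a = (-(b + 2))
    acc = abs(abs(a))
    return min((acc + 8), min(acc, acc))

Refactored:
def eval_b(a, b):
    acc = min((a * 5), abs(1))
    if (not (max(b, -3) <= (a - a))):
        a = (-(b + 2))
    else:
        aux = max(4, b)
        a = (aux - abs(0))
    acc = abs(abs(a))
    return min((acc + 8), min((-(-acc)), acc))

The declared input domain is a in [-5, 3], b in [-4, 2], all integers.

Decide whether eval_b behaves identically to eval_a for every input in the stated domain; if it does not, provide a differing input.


Input a=-5, b=1: 4 from eval_a versus 3 from eval_b.
verdict: not equivalent; witness: a=-5, b=1


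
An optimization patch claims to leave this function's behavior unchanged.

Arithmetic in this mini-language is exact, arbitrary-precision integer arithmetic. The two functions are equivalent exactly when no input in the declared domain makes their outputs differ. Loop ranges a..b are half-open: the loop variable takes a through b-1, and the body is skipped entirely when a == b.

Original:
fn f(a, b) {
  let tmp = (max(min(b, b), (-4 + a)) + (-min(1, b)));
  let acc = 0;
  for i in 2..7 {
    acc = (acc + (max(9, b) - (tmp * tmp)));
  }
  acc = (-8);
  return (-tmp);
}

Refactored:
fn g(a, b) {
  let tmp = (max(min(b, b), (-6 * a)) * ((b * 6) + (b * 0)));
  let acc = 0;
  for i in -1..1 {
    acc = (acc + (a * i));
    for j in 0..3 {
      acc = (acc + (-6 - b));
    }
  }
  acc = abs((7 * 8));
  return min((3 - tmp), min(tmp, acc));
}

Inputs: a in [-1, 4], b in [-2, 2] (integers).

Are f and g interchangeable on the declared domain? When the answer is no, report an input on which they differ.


These are not equivalent — on a=-1, b=-2 the outputs split (0 vs -72).
f: tmp=0, then acc=0, then (i=2), then acc=9, then (i=3), then acc=18, then (i=4), then acc=27, then (i=5), then acc=36, then (i=6), then acc=45, then acc=-8, then returns 0
g: tmp=-72, then acc=0, then (i=-1), then acc=1, then (j=0), then acc=-3, then (j=1), then acc=-7, then (j=2), then acc=-11, then (i=0), then acc=-11, then (j=0), then acc=-15, then (j=1), then acc=-19, then (j=2), then acc=-23, then acc=56, then returns -72
verdict: not equivalent; witness: a=-1, b=-2


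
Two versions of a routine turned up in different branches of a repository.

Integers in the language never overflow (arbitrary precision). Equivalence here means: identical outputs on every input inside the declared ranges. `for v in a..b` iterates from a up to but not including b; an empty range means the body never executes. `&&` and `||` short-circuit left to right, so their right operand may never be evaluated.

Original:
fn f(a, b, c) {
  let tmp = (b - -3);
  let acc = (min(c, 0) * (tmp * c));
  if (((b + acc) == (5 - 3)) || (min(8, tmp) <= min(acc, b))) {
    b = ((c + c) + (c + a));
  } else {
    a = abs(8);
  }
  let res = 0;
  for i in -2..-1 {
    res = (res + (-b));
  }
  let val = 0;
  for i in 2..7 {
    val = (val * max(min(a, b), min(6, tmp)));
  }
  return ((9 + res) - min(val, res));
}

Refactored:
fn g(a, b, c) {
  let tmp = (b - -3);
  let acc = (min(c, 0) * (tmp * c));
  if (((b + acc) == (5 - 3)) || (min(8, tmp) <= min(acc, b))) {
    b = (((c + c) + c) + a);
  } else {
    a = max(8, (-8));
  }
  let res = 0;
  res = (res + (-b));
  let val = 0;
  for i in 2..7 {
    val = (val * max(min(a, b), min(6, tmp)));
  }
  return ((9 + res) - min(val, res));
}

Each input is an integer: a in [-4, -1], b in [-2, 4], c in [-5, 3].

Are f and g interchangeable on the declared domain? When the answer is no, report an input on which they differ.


Reading the diff, among the changes: loop structure differs; and statement counts differ; and constant usage differs; and min/max/abs usage differs.
One worked example (a=-4, b=0, c=3) — f: tmp becomes 3; next acc becomes 0; next (((b + acc) == (5 - 3)) || (min(8, tmp) <= min(acc, b))) evaluates to false; next a becomes 8; next res becomes 0; next at i=-2:; next res becomes 0; next val becomes 0; next at i=2:; next val becomes 0; next at i=3:; next val becomes 0; next at i=4:; next val becomes 0; next at i=5:; next val becomes 0; next at i=6:; next val becomes 0; next final value 9; g: tmp becomes 3; next acc becomes 0; next (((b + acc) == (5 - 3)) || (min(8, tmp) <= min(acc, b))) evaluates to false; next a becomes 8; next res becomes 0; next res becomes 0; next val becomes 0; next at i=2:; next val becomes 0; next at i=3:; next val becomes 0; next at i=4:; next val becomes 0; next at i=5:; next val becomes 0; next at i=6:; next val becomes 0; next final value 9; agreement on 9.
An exhaustive pass over the 252 declared inputs shows identical outputs.
verdict: equivalent


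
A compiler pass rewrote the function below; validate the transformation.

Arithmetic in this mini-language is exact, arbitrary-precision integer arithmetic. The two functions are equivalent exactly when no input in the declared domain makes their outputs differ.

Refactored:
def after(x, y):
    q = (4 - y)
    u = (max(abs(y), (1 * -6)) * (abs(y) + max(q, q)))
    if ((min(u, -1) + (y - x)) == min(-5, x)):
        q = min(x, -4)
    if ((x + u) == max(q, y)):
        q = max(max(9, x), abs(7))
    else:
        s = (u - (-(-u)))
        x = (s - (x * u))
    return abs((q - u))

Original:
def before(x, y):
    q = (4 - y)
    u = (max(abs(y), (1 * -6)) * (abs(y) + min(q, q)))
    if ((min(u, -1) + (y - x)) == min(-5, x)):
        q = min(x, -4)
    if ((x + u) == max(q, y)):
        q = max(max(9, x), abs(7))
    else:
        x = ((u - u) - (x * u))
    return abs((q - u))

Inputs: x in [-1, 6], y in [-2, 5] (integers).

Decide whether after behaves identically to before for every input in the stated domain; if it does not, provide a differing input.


Equivalent. Although `min(q, q)` became `max(q, q)`, no input in the stated domain can expose it.
Checked all 64 inputs in the declared domain: the outputs agree on every one.
Tracing x=0, y=3: before: q becomes 1; next u becomes 12; next ((min(u, -1) + (y - x)) == min(-5, x)) evaluates to false; next ((x + u) == max(q, y)) evaluates to false; next x becomes 0; next final value 11 | after: q becomes 1; next u becomes 12; next ((min(u, -1) + (y - x)) == min(-5, x)) evaluates to false; next ((x + u) == max(q, y)) evaluates to false; next s becomes 0; next x becomes 0; next final value 11 — matching result 11.
verdict: equivalent


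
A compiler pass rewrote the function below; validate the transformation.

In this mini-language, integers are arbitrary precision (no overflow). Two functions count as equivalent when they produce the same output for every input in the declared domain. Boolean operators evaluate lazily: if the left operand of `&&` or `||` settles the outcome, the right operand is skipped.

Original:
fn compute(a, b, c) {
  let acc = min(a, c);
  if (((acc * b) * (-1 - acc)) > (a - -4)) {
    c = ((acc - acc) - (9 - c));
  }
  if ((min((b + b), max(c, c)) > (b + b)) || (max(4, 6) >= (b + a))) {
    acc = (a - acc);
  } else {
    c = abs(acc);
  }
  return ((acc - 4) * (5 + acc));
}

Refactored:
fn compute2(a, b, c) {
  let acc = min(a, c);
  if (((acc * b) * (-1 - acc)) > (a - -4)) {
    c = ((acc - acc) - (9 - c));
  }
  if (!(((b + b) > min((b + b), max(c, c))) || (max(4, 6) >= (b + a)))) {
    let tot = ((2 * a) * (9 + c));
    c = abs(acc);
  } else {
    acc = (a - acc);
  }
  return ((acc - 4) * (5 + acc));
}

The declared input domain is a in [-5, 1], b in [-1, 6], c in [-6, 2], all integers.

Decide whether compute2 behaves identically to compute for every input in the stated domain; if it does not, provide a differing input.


Run the pair on a=1, b=6, c=-6.
compute: acc=-6, then (((acc * b) * (-1 - acc)) > (a - -4)) is false, then ((min((b + b), max(c, c)) > (b + b)) || (max(4, 6) >= (b + a))) is false, then c=6, then returns 10
compute2: acc=-6, then (((acc * b) * (-1 - acc)) > (a - -4)) is false, then (!(((b + b) > min((b + b), max(c, c))) || (max(4, 6) >= (b + a)))) is false, then acc=7, then returns 36
10 against 36: the behavior changed.
verdict: not equivalent; witness: a=1, b=6, c=-6


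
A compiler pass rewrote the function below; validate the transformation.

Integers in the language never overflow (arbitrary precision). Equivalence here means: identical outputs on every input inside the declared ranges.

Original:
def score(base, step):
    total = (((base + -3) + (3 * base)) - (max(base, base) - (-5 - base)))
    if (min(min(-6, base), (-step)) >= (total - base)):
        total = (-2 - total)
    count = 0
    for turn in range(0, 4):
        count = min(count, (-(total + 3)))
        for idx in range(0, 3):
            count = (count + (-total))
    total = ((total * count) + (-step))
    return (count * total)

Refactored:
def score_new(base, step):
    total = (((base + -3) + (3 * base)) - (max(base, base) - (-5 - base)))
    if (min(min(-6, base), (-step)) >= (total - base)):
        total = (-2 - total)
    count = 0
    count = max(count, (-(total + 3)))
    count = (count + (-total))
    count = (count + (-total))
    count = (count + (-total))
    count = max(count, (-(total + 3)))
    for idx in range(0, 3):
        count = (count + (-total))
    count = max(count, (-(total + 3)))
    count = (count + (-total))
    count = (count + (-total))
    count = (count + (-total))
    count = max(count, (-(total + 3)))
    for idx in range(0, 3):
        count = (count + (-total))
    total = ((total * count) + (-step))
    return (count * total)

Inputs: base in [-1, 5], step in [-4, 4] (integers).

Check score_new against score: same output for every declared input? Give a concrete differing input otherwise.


Consider the input base=-1, step=-4.
score: total := -10 | (min(min(-6, base), (-step)) >= (total - base)): true | total := 8 | count := 0 | iter turn=0: | count := -11 | iter idx=0: | count := -19 | iter idx=1: | count := -27 | iter idx=2: | count := -35 | iter turn=1: | count := -35 | iter idx=0: | count := -43 | iter idx=1: | count := -51 | iter idx=2: | count := -59 | iter turn=2: | count := -59 | iter idx=0: | count := -67 | iter idx=1: | count := -75 | iter idx=2: | count := -83 | iter turn=3: | count := -83 | iter idx=0: | count := -91 | iter idx=1: | count := -99 | iter idx=2: | count := -107 | total := -852 | result 91164
score_new: total := -10 | (min(min(-6, base), (-step)) >= (total - base)): true | total := 8 | count := 0 | count := 0 | count := -8 | count := -16 | count := -24 | count := -11 | iter idx=0: | count := -19 | iter idx=1: | count := -27 | iter idx=2: | count := -35 | count := -11 | count := -19 | count := -27 | count := -35 | count := -11 | iter idx=0: | count := -19 | iter idx=1: | count := -27 | iter idx=2: | count := -35 | total := -276 | result 9660
91164 vs 9660 — the two versions disagree here.
verdict: not equivalent; witness: base=-1, step=-4


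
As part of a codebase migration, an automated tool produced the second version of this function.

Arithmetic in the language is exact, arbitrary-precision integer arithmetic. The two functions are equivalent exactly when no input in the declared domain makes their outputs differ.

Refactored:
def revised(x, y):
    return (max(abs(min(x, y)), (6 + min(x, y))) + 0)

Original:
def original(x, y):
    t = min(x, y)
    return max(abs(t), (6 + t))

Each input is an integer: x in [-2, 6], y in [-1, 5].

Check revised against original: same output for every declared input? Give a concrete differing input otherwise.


Side by side, the visible changes include: arithmetic usage differs; local variable names differ; constant usage differs; statement counts differ; min/max/abs usage differs.
Spot check at x=4, y=5 — original: t := 4 | result 10. revised: result 10. Both give 10.
Checked all 63 inputs in the declared domain: the outputs agree on every one.
verdict: equivalent


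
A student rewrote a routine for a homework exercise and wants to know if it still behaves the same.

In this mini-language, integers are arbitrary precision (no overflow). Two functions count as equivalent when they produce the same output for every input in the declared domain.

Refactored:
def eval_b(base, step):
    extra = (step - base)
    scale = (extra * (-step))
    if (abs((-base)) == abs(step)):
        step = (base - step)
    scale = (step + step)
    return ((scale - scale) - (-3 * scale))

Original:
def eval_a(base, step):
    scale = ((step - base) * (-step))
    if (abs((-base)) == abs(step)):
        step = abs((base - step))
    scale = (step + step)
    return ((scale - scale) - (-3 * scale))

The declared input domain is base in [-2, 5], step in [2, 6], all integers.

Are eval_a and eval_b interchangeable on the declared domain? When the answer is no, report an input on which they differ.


Evaluate both at base=-2, step=2.
eval_a: scale=-8, then (abs((-base)) == abs(step)) is true, then step=4, then scale=8, then returns 24
eval_b: extra=4, then scale=-8, then (abs((-base)) == abs(step)) is true, then step=-4, then scale=-8, then returns -24
24 != -24, so the rewrite changes behavior.
verdict: not equivalent; witness: base=-2, step=2


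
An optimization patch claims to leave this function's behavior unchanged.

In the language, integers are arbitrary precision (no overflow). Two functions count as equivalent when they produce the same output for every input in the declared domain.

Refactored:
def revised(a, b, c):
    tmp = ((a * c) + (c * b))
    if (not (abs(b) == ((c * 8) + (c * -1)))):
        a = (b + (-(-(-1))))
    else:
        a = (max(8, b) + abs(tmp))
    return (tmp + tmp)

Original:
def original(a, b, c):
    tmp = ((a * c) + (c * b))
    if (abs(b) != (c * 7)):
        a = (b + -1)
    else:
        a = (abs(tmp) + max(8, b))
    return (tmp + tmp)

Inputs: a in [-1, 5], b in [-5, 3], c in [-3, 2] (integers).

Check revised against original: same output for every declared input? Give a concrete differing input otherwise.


Side by side, the visible changes include: arithmetic usage differs; and comparison usage differs; and constant usage differs; and boolean connective usage differs.
Spot check at a=3, b=-3, c=-2 — original: tmp = 0; (abs(b) != (c * 7)) -> true; a = -4; return 0. revised: tmp = 0; (not (abs(b) == ((c * 8) + (c * -1)))) -> true; a = -4; return 0. Both give 0.
Sweeping the whole domain (378 inputs) finds no disagreement.
verdict: equivalent


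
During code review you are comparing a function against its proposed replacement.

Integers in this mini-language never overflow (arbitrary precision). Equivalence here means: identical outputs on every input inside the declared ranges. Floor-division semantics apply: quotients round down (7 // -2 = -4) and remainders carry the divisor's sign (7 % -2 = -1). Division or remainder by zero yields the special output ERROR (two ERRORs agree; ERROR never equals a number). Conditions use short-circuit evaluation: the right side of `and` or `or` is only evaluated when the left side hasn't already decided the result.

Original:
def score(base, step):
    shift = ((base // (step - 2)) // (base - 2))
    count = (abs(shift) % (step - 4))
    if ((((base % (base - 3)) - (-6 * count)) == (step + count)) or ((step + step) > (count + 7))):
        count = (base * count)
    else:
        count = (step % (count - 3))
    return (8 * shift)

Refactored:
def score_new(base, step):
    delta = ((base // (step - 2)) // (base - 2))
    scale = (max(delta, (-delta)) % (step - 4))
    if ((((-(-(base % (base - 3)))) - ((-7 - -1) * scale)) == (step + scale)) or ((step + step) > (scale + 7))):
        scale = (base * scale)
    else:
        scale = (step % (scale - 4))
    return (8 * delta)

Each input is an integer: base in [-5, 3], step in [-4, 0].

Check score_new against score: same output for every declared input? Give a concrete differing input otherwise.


Equivalent. The one real change (`3` became `4`) has no effect anywhere in the declared ranges.
Every one of the 45 inputs gives matching results.
As a probe, take base=-4, step=-2: score runs shift becomes -1; next count becomes -5; next ((((base % (base - 3)) - (-6 * count)) == (step + count)) or ((step + step) > (count + 7))) evaluates to false; next count becomes -2; next final value -8; score_new runs delta becomes -1; next scale becomes -5; next ((((-(-(base % (base - 3)))) - ((-7 - -1) * scale)) == (step + scale)) or ((step + step) > (scale + 7))) evaluates to false; next scale becomes -2; next final value -8; both end at -8.
verdict: equivalent


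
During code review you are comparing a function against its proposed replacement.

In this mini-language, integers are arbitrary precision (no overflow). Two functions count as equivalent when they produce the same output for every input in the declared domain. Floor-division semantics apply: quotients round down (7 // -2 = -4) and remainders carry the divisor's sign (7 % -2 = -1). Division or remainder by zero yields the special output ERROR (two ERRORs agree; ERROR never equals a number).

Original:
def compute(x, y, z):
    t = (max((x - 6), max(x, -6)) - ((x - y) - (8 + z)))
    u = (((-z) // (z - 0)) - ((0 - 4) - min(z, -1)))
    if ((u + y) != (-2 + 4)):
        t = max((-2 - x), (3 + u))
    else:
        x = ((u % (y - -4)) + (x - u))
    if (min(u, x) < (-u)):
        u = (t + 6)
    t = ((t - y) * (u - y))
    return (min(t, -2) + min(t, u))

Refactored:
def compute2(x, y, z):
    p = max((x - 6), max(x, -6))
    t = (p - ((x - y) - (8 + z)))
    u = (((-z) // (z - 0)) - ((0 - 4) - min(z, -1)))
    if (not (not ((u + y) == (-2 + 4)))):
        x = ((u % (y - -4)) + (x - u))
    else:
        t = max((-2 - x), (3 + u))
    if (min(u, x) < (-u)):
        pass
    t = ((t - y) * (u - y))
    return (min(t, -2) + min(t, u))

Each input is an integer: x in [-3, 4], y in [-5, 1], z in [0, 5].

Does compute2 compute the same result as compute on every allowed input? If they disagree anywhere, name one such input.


Consider the input x=-3, y=-5, z=1.
compute: t := 4 | u := 2 | ((u + y) != (-2 + 4)): true | t := 5 | (min(u, x) < (-u)): true | u := 11 | t := 160 | result 9
compute2: p := -3 | t := 4 | u := 2 | (not (not ((u + y) == (-2 + 4)))): false | t := 5 | (min(u, x) < (-u)): true | t := 70 | result 0
9 against 0: the behavior changed.
verdict: not equivalent; witness: x=-3, y=-5, z=1


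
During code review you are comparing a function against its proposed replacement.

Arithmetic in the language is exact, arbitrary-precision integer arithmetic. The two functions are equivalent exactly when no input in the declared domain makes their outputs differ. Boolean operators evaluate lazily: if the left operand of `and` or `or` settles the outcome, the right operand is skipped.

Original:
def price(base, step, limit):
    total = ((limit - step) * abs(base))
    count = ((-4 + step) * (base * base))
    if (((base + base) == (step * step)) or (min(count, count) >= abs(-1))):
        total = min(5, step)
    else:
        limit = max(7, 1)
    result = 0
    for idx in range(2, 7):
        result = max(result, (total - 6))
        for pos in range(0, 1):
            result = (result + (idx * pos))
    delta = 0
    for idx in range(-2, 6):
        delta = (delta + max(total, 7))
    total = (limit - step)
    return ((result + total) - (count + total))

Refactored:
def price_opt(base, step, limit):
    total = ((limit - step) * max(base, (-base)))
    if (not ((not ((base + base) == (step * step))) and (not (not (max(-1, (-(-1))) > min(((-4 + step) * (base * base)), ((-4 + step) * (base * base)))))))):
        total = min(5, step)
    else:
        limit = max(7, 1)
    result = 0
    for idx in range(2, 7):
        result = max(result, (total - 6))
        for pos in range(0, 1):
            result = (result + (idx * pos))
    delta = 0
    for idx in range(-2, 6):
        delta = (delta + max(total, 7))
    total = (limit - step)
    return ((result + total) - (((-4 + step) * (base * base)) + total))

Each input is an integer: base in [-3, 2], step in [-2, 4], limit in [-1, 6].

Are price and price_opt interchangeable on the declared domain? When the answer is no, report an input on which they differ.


This is a faithful refactor — boolean connective usage differs, plus constant usage differs, plus statement counts differ, plus comparison usage differs, plus local variable names differ, plus min/max/abs usage differs, plus arithmetic usage differs, but the computed results match everywhere.
One worked example (base=-2, step=0, limit=4) — price: total=8, then count=-16, then (((base + base) == (step * step)) or (min(count, count) >= abs(-1))) is false, then limit=7, then result=0, then (idx=2), then result=2, then (pos=0), then result=2, then (idx=3), then result=2, then (pos=0), then result=2, then (idx=4), then result=2, then (pos=0), then result=2, then (idx=5), then result=2, then (pos=0), then result=2, then (idx=6), then result=2, then (pos=0), then result=2, then delta=0, then (idx=-2), then delta=8, then (idx=-1), then delta=16, then (idx=0), then delta=24, then (idx=1), then delta=32, then (idx=2), then delta=40, then (idx=3), then delta=48, then (idx=4), then delta=56, then (idx=5), then delta=64, then total=7, then returns 18; price_opt: total=8, then (not ((not ((base + base) == (step * step))) and (not (not (max(-1, (-(-1))) > min(((-4 + step) * (base * base)), ((-4 + step) * (base * base)))))))) is false, then limit=7, then result=0, then (idx=2), then result=2, then (pos=0), then result=2, then (idx=3), then result=2, then (pos=0), then result=2, then (idx=4), then result=2, then (pos=0), then result=2, then (idx=5), then result=2, then (pos=0), then result=2, then (idx=6), then result=2, then (pos=0), then result=2, then delta=0, then (idx=-2), then delta=8, then (idx=-1), then delta=16, then (idx=0), then delta=24, then (idx=1), then delta=32, then (idx=2), then delta=40, then (idx=3), then delta=48, then (idx=4), then delta=56, then (idx=5), then delta=64, then total=7, then returns 18; agreement on 18.
Sweeping the whole domain (336 inputs) finds no disagreement.
verdict: equivalent


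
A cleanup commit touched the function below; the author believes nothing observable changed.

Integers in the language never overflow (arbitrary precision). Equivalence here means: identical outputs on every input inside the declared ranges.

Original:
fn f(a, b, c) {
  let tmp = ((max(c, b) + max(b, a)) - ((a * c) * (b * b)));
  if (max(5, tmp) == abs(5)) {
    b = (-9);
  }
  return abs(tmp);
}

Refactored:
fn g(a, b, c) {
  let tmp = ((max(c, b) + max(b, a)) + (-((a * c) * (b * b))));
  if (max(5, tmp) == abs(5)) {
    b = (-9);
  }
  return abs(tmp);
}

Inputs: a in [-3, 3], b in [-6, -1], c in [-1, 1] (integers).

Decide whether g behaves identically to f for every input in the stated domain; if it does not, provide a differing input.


Behavior is preserved: although arithmetic usage differs, the outputs never diverge.
One worked example (a=3, b=-3, c=1) — f: tmp := -23 | (max(5, tmp) == abs(5)): true | b := -9 | result 23; g: tmp := -23 | (max(5, tmp) == abs(5)): true | b := -9 | result 23; agreement on 23.
Every one of the 126 inputs gives matching results.
verdict: equivalent


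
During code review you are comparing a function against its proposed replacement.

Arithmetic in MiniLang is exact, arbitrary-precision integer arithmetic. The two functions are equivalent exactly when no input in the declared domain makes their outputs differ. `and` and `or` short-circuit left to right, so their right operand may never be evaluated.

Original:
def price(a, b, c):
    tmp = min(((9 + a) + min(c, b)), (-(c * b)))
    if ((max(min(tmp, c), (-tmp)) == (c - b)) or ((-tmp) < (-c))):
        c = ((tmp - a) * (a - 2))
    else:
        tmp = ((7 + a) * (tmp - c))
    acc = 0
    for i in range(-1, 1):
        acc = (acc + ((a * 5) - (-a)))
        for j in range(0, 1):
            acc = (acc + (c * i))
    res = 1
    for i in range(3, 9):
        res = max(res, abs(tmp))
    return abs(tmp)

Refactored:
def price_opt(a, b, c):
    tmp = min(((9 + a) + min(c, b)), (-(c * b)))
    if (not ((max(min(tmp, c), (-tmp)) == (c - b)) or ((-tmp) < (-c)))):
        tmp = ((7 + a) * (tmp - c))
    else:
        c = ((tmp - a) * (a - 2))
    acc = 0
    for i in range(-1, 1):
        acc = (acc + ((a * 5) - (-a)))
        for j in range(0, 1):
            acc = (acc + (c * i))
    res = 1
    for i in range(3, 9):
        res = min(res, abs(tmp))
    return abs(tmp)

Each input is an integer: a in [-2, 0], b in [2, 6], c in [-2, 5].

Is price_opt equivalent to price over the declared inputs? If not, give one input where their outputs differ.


Equivalent. The suspicious edit (`max(res, abs(tmp))` became `min(res, abs(tmp))`) never changes the result for any input inside the declared domain.
Sweeping the whole domain (120 inputs) finds no disagreement.
Spot check at a=0, b=2, c=5 — price: tmp := -10 | ((max(min(tmp, c), (-tmp)) == (c - b)) or ((-tmp) < (-c))): false | tmp := -105 | acc := 0 | iter i=-1: | acc := 0 | iter j=0: | acc := -5 | iter i=0: | acc := -5 | iter j=0: | acc := -5 | res := 1 | iter i=3: | res := 105 | iter i=4: | res := 105 | iter i=5: | res := 105 | iter i=6: | res := 105 | iter i=7: | res := 105 | iter i=8: | res := 105 | result 105. price_opt: tmp := -10 | (not ((max(min(tmp, c), (-tmp)) == (c - b)) or ((-tmp) < (-c)))): true | tmp := -105 | acc := 0 | iter i=-1: | acc := 0 | iter j=0: | acc := -5 | iter i=0: | acc := -5 | iter j=0: | acc := -5 | res := 1 | iter i=3: | res := 1 | iter i=4: | res := 1 | iter i=5: | res := 1 | iter i=6: | res := 1 | iter i=7: | res := 1 | iter i=8: | res := 1 | result 105. Both give 105.
verdict: equivalent


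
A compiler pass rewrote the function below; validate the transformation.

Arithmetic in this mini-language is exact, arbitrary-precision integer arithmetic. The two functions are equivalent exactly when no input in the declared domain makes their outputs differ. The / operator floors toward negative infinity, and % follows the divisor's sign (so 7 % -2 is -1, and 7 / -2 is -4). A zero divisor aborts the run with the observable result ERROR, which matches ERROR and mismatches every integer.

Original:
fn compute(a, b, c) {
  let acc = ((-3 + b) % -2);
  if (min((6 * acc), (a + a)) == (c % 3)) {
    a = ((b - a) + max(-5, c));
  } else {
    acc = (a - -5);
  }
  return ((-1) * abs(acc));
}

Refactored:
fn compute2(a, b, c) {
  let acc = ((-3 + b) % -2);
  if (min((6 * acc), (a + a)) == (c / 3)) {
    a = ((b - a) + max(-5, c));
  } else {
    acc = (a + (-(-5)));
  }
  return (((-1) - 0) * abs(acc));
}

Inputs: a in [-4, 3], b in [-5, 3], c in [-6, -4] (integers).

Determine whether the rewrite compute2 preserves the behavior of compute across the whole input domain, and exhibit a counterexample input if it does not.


Input a=-1, b=-5, c=-6: -4 from compute versus 0 from compute2.
verdict: not equivalent; witness: a=-1, b=-5, c=-6


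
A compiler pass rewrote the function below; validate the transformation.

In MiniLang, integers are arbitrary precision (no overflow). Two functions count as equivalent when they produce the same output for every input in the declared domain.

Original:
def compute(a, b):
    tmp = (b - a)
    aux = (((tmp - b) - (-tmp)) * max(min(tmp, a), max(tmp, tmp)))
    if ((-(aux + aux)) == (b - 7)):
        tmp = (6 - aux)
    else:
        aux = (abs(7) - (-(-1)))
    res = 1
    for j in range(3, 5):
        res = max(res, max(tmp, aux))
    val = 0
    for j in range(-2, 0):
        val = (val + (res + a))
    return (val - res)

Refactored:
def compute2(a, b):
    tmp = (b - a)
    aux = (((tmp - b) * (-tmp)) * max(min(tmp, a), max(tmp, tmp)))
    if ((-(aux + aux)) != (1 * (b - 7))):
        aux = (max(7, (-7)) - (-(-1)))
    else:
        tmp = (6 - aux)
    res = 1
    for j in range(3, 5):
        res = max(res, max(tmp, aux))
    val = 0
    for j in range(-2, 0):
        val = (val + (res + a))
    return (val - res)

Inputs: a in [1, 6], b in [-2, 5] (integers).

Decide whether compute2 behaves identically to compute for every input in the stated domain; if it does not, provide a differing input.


These are not equivalent — on a=1, b=-1 the outputs split (8 vs 6).
compute: tmp becomes -2; next aux becomes 6; next ((-(aux + aux)) == (b - 7)) evaluates to false; next aux becomes 6; next res becomes 1; next at j=3:; next res becomes 6; next at j=4:; next res becomes 6; next val becomes 0; next at j=-2:; next val becomes 7; next at j=-1:; next val becomes 14; next final value 8
compute2: tmp becomes -2; next aux becomes 4; next ((-(aux + aux)) != (1 * (b - 7))) evaluates to false; next tmp becomes 2; next res becomes 1; next at j=3:; next res becomes 4; next at j=4:; next res becomes 4; next val becomes 0; next at j=-2:; next val becomes 5; next at j=-1:; next val becomes 10; next final value 6
verdict: not equivalent; witness: a=1, b=-1


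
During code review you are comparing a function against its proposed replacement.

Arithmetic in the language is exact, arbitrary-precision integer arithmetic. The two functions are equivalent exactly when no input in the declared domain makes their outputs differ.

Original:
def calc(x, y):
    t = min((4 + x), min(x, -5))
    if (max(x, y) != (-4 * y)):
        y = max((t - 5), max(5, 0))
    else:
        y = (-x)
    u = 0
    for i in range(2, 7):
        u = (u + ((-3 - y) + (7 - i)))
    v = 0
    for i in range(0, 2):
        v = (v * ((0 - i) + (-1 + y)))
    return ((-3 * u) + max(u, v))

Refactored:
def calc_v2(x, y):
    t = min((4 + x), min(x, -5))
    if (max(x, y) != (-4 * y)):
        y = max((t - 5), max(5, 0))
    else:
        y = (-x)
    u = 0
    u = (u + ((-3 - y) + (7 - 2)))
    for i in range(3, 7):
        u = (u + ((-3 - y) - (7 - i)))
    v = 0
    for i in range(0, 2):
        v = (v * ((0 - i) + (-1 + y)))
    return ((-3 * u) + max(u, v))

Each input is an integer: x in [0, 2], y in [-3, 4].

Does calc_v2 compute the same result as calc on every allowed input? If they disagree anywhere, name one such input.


Evaluate both at x=0, y=-3.
calc: t becomes -5; next (max(x, y) != (-4 * y)) evaluates to true; next y becomes 5; next u becomes 0; next at i=2:; next u becomes -3; next at i=3:; next u becomes -7; next at i=4:; next u becomes -12; next at i=5:; next u becomes -18; next at i=6:; next u becomes -25; next v becomes 0; next at i=0:; next v becomes 0; next at i=1:; next v becomes 0; next final value 75
calc_v2: t becomes -5; next (max(x, y) != (-4 * y)) evaluates to true; next y becomes 5; next u becomes 0; next u becomes -3; next at i=3:; next u becomes -15; next at i=4:; next u becomes -26; next at i=5:; next u becomes -36; next at i=6:; next u becomes -45; next v becomes 0; next at i=0:; next v becomes 0; next at i=1:; next v becomes 0; next final value 135
75 against 135: the behavior changed.
verdict: not equivalent; witness: x=0, y=-3
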